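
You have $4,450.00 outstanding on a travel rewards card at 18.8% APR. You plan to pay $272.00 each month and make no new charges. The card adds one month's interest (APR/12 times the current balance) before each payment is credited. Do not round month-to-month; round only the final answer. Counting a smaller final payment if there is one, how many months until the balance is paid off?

Monthly rate r = 18.8%/12 = 1.56667% = 0.0156667.
Recurrence: B ← B·(1+r) − $272.00.
Month 1: interest $69.72; balance after payment $4,247.72.
Month 2: interest $66.55; balance after payment $4,042.26.
Closed form: n = −ln(1 − rB₀/P)/ln(1+r) = −ln(0.74369)/ln(1.01567) ≈ 19.050, so the balance reaches zero during payment 20.

20 months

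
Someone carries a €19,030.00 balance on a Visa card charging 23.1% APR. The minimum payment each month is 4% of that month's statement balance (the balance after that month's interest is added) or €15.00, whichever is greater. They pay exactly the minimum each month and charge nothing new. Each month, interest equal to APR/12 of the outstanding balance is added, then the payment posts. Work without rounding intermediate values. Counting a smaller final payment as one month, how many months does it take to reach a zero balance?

215 months

Monthly rate r = 23.1%/12 = 1.925% = 0.01925.
While 4% of the post-interest balance exceeds €15.00, each month B ← (B·(1+r))·(1 − 0.04), i.e. B shrinks by the factor (1+r)·0.96 = 0.97848.
This holds for months 1–182. Entering month 183 the balance is €362.99; 4% of the post-interest balance is now below €15.00, so the flat €15.00 minimum applies from here.
From month 183 a fixed €15.00 at rate r clears €362.99 in 33 more payments. Total: 182 + 33 = 215 months.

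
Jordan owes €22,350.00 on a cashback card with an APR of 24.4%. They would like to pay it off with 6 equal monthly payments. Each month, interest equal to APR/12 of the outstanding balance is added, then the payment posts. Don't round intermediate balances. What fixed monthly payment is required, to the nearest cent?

€3,994.54

Monthly rate r = 24.4%/12 = 2.03333% = 0.0203333.
Level-payment amortization: P = B₀·r / (1 − (1+r)^(−n)) = 22350.00·0.0203333 / (1 − 1.02033^(−6)).
Denominator 1 − (1+r)^(−6) = 0.113767748.
P = 454.45 / 0.113767748 ≈ 3994.54.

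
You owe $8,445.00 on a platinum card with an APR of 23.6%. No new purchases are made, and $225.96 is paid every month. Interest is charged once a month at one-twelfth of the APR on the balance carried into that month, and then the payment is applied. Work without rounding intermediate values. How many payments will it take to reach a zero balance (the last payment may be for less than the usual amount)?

69 months

Monthly rate r = 23.6%/12 = 1.96667% = 0.0196667.
Recurrence: B ← B·(1+r) − $225.96.
Month 1: interest $166.09; balance after payment $8,385.12.
Month 2: interest $164.91; balance after payment $8,324.07.
Closed form: n = −ln(1 − rB₀/P)/ln(1+r) = −ln(0.26498)/ln(1.01967) ≈ 68.192, so the balance reaches zero during payment 69.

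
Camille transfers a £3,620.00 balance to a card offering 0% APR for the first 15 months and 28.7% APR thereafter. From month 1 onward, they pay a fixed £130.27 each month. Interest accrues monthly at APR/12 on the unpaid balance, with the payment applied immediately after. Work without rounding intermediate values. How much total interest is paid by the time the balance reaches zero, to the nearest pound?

Promo months 1–15 at r₀ = 0%/12 = 0; months 16+ at r₁ = 28.7%/12 = 0.0239167.
After month 15 (no interest yet): B = £3,620.00 − 15·£130.27 = £1,665.95.
Then at r₁ with £130.27/mo: n₂ = −ln(1 − r₁·B/P)/ln(1+r₁) ≈ 15.45 → 16 more payments.
Total paid = 30·£130.27 + £58.53 = £3,966.63; interest = £3,966.63 − £3,620.00 = £346.63.

£347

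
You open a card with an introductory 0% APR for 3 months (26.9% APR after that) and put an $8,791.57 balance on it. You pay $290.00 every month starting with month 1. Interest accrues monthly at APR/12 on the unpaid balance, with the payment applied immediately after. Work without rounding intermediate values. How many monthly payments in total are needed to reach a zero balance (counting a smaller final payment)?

Promo months 1–3 at r₀ = 0%/12 = 0; months 4+ at r₁ = 26.9%/12 = 0.0224167.
After month 3 (no interest yet): B = $8,791.57 − 3·$290.00 = $7,921.57.
Then at r₁ with $290.00/mo: n₂ = −ln(1 − r₁·B/P)/ln(1+r₁) ≈ 42.74 → 43 more payments.

46 months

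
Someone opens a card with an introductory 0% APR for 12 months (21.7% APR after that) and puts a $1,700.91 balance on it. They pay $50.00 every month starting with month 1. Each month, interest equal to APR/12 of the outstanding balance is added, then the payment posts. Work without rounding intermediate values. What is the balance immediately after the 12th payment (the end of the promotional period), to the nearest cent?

$1,100.91

Promo months 1–12 at r₀ = 0%/12 = 0; months 13+ at r₁ = 21.7%/12 = 0.0180833.
After month 12 (no interest yet): B = $1,700.91 − 12·$50.00 = $1,100.91.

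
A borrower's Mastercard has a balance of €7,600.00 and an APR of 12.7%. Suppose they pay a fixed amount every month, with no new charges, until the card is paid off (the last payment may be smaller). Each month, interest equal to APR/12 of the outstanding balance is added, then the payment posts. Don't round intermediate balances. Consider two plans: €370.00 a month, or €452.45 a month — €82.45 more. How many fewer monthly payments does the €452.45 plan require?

5 fewer payments

Monthly rate r = 12.7%/12 = 1.05833% = 0.0105833.
At €370.00/mo: n = ⌈−ln(1 − rB₀/P)/ln(1+r)⌉ = 24 payments (last €105.12); total interest = total paid − €7,600.00 = €1,015.12.
At €452.45/mo: 19 payments (last €268.73); total interest €812.83.
Payments saved = 24 − 19 = 5.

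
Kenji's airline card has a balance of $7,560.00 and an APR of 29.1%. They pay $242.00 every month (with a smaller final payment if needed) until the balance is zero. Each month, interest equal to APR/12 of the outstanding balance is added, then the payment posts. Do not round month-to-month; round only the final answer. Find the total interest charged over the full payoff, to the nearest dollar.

Monthly rate r = 29.1%/12 = 2.425% = 0.02425.
Payoff takes n = ⌈−ln(1 − rB₀/P)/ln(1+r)⌉ = ⌈59.139⌉ = 60 payments; the last is $34.00.
Total paid = 59·$242.00 + $34.00 = $14,312.00.
Total interest = total paid − principal = $14,312.00 − $7,560.00 = $6,752.00.

$6,752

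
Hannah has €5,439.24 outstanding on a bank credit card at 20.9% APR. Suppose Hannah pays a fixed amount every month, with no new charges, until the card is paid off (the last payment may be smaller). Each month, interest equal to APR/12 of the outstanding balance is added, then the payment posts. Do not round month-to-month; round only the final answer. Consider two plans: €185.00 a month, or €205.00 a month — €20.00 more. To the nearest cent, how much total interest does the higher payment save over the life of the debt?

€326.40

Monthly rate r = 20.9%/12 = 1.74167% = 0.0174167.
At €185.00/mo: n = ⌈−ln(1 − rB₀/P)/ln(1+r)⌉ = 42 payments (last €103.81); total interest = total paid − €5,439.24 = €2,249.57.
At €205.00/mo: 36 payments (last €187.41); total interest €1,923.17.
Interest saved = €2,249.57 − €1,923.17 = €326.40.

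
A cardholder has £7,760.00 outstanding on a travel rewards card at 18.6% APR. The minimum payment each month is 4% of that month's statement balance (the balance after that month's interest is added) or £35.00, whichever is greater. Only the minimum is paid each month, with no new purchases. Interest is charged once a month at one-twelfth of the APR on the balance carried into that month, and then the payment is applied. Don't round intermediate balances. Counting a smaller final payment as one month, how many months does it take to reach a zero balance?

118 months

Monthly rate r = 18.6%/12 = 1.55% = 0.0155.
While 4% of the post-interest balance exceeds £35.00, each month B ← (B·(1+r))·(1 − 0.04), i.e. B shrinks by the factor (1+r)·0.96 = 0.97488.
This holds for months 1–87. Entering month 88 the balance is £848.42; 4% of the post-interest balance is now below £35.00, so the flat £35.00 minimum applies from here.
From month 88 a fixed £35.00 at rate r clears £848.42 in 31 more payments. Total: 87 + 31 = 118 months.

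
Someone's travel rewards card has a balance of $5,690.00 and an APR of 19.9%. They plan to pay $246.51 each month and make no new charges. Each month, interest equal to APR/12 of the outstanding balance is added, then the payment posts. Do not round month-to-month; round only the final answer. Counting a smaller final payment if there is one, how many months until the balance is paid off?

Monthly rate r = 19.9%/12 = 1.65833% = 0.0165833.
Recurrence: B ← B·(1+r) − $246.51.
Month 1: interest $94.36; balance after payment $5,537.85.
Month 2: interest $91.84; balance after payment $5,383.18.
Closed form: n = −ln(1 − rB₀/P)/ln(1+r) = −ln(0.61722)/ln(1.01658) ≈ 29.338, so the balance reaches zero during payment 30.

30 payments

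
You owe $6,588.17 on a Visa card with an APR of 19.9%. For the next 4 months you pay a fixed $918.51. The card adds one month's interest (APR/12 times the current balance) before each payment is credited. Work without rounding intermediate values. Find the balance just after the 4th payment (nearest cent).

$3,269.73

Monthly rate r = 19.9%/12 = 1.65833% = 0.0165833.
Each month: B ← B·(1+r) − $918.51.
Month 1: interest $109.25; balance after payment $5,778.91.
Month 2: interest $95.83; balance after payment $4,956.24.
Month 3: interest $82.19; balance after payment $4,119.92.
Month 4: interest $68.32; balance after payment $3,269.73.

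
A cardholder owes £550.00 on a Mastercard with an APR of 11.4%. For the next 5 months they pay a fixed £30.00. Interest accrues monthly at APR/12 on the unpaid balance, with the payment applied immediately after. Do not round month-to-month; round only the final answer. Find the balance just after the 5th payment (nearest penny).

Monthly rate r = 11.4%/12 = 0.95% = 0.0095.
Each month: B ← B·(1+r) − £30.00.
Month 1: interest £5.22; balance after payment £525.23.
Month 2: interest £4.99; balance after payment £500.21.
Month 3: interest £4.75; balance after payment £474.97.
Month 4: interest £4.51; balance after payment £449.48.
Month 5: interest £4.27; balance after payment £423.75.

£423.75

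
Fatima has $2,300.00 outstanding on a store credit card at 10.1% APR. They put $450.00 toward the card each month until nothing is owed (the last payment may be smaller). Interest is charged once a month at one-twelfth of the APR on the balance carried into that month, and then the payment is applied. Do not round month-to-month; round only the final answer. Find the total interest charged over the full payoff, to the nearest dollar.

$61

Monthly rate r = 10.1%/12 = 0.841667% = 0.00841667.
Payoff takes n = ⌈−ln(1 − rB₀/P)/ln(1+r)⌉ = ⌈5.246⌉ = 6 payments; the last is $111.17.
Total paid = 5·$450.00 + $111.17 = $2,361.17.
Total interest = total paid − principal = $2,361.17 − $2,300.00 = $61.17.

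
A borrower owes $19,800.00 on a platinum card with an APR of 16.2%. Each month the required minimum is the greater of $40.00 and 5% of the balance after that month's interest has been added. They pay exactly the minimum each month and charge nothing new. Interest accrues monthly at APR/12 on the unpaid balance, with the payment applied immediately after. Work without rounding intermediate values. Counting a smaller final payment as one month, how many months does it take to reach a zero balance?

109 months

Monthly rate r = 16.2%/12 = 1.35% = 0.0135.
While 5% of the post-interest balance exceeds $40.00, each month B ← (B·(1+r))·(1 − 0.05), i.e. B shrinks by the factor (1+r)·0.95 = 0.96283.
This holds for months 1–86. Entering month 87 the balance is $761.62; 5% of the post-interest balance is now below $40.00, so the flat $40.00 minimum applies from here.
From month 87 a fixed $40.00 at rate r clears $761.62 in 23 more payments. Total: 86 + 23 = 109 months.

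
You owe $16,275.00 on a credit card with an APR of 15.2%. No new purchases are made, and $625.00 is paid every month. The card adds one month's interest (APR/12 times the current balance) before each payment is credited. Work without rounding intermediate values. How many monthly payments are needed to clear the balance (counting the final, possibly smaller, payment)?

32 payments

Monthly rate r = 15.2%/12 = 1.26667% = 0.0126667.
Recurrence: B ← B·(1+r) − $625.00.
Month 1: interest $206.15; balance after payment $15,856.15.
Month 2: interest $200.84; balance after payment $15,431.99.
Closed form: n = −ln(1 − rB₀/P)/ln(1+r) = −ln(0.67016)/ln(1.01267) ≈ 31.797, so the balance reaches zero during payment 32.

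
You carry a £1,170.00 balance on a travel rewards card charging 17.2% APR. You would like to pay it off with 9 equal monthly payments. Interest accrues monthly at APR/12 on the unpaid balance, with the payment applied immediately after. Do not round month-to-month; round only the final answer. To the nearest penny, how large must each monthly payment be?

£139.49

Monthly rate r = 17.2%/12 = 1.43333% = 0.0143333.
Level-payment amortization: P = B₀·r / (1 − (1+r)^(−n)) = 1170.00·0.0143333 / (1 − 1.01433^(−9)).
Denominator 1 − (1+r)^(−9) = 0.120220737.
P = 16.77 / 0.120220737 ≈ 139.49.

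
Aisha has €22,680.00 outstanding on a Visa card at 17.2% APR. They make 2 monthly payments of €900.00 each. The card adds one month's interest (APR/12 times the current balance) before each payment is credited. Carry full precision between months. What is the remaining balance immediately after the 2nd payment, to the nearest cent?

Monthly rate r = 17.2%/12 = 1.43333% = 0.0143333.
Each month: B ← B·(1+r) − €900.00.
Month 1: interest €325.08; balance after payment €22,105.08.
Month 2: interest €316.84; balance after payment €21,521.92.

€21,521.92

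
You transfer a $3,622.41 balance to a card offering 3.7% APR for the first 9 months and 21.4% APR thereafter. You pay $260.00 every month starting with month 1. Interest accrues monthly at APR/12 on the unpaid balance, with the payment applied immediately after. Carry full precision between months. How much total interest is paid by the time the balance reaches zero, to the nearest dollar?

Promo months 1–9 at r₀ = 3.7%/12 = 0.00308333; months 10+ at r₁ = 21.4%/12 = 0.0178333.
After month 9: iterate B ← B·(1+r₀) − $260.00 for 9 months → $1,355.11.
Then at r₁ with $260.00/mo: n₂ = −ln(1 − r₁·B/P)/ln(1+r₁) ≈ 5.52 → 6 more payments.
Total paid = 14·$260.00 + $135.50 = $3,775.50; interest = $3,775.50 − $3,622.41 = $153.09.

$153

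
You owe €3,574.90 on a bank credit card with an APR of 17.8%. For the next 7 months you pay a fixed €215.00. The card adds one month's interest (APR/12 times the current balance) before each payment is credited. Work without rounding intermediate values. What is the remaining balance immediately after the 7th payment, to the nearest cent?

Monthly rate r = 17.8%/12 = 1.48333% = 0.0148333.
Each month: B ← B·(1+r) − €215.00.
Month 1: interest €53.03; balance after payment €3,412.93.
Month 2: interest €50.63; balance after payment €3,248.55.
Month 3: interest €48.19; balance after payment €3,081.74.
Month 4: interest €45.71; balance after payment €2,912.45.
Month 5: interest €43.20; balance after payment €2,740.65.
Month 6: interest €40.65; balance after payment €2,566.31.
Month 7: interest €38.07; balance after payment €2,389.37.

€2,389.37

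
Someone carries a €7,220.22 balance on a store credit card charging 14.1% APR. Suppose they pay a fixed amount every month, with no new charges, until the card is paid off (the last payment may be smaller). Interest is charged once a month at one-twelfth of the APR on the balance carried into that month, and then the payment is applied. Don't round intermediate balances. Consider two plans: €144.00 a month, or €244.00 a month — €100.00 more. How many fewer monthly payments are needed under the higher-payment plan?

Monthly rate r = 14.1%/12 = 1.175% = 0.01175.
At €144.00/mo: n = ⌈−ln(1 − rB₀/P)/ln(1+r)⌉ = 77 payments (last €21.46); total interest = total paid − €7,220.22 = €3,745.24.
At €244.00/mo: 37 payments (last €140.48); total interest €1,704.26.
Payments saved = 77 − 37 = 40.

40 fewer payments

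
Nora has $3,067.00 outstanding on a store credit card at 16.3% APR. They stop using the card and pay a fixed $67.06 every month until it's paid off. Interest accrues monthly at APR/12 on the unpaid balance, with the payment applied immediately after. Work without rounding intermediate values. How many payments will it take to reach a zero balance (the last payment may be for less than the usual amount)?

72 payments

Monthly rate r = 16.3%/12 = 1.35833% = 0.0135833.
Recurrence: B ← B·(1+r) − $67.06.
Month 1: interest $41.66; balance after payment $3,041.60.
Month 2: interest $41.32; balance after payment $3,015.86.
Closed form: n = −ln(1 − rB₀/P)/ln(1+r) = −ln(0.37876)/ln(1.01358) ≈ 71.957, so the balance reaches zero during payment 72.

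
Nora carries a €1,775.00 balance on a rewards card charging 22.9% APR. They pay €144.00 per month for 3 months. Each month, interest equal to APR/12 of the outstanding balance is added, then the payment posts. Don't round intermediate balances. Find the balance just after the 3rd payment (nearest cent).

€1,438.27

Monthly rate r = 22.9%/12 = 1.90833% = 0.0190833.
Each month: B ← B·(1+r) − €144.00.
Month 1: interest €33.87; balance after payment €1,664.87.
Month 2: interest €31.77; balance after payment €1,552.64.
Month 3: interest €29.63; balance after payment €1,438.27.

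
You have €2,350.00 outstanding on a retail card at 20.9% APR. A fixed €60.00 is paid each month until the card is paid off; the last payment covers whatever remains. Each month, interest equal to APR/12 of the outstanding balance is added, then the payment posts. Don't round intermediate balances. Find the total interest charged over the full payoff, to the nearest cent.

Monthly rate r = 20.9%/12 = 1.74167% = 0.0174167.
Payoff takes n = ⌈−ln(1 − rB₀/P)/ln(1+r)⌉ = ⌈66.381⌉ = 67 payments; the last is €22.99.
Total paid = 66·€60.00 + €22.99 = €3,982.99.
Total interest = total paid − principal = €3,982.99 − €2,350.00 = €1,632.99.

€1,632.99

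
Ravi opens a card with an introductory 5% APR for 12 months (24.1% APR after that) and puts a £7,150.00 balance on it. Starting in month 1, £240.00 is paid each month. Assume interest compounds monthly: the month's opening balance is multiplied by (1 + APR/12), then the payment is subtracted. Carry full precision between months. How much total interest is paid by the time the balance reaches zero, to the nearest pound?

£1,546

Promo months 1–12 at r₀ = 5%/12 = 0.00416667; months 13+ at r₁ = 24.1%/12 = 0.0200833.
After month 12: iterate B ← B·(1+r₀) − £240.00 for 12 months → £4,568.88.
Then at r₁ with £240.00/mo: n₂ = −ln(1 − r₁·B/P)/ln(1+r₁) ≈ 24.23 → 25 more payments.
Total paid = 36·£240.00 + £55.60 = £8,695.60; interest = £8,695.60 − £7,150.00 = £1,545.60.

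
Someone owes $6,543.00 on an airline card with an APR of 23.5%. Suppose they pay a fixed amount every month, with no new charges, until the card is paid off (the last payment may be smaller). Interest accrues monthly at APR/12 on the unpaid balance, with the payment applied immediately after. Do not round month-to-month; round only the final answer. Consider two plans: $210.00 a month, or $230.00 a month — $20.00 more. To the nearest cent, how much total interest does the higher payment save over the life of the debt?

Monthly rate r = 23.5%/12 = 1.95833% = 0.0195833.
At $210.00/mo: n = ⌈−ln(1 − rB₀/P)/ln(1+r)⌉ = 49 payments (last $120.76); total interest = total paid − $6,543.00 = $3,657.76.
At $230.00/mo: 42 payments (last $228.46); total interest $3,115.46.
Interest saved = $3,657.76 − $3,115.46 = $542.30.

$542.30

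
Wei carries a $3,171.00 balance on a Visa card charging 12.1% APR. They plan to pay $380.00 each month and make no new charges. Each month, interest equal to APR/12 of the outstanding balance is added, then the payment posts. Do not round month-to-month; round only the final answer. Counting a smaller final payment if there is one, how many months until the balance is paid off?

Monthly rate r = 12.1%/12 = 1.00833% = 0.0100833.
Recurrence: B ← B·(1+r) − $380.00.
Month 1: interest $31.97; balance after payment $2,822.97.
Month 2: interest $28.46; balance after payment $2,471.44.
Closed form: n = −ln(1 − rB₀/P)/ln(1+r) = −ln(0.91586)/ln(1.01008) ≈ 8.761, so the balance reaches zero during payment 9.

9 months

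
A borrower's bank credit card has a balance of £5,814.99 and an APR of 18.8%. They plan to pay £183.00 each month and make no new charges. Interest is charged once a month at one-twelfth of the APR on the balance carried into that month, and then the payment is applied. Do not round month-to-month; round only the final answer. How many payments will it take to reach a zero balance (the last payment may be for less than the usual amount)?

45 months

Monthly rate r = 18.8%/12 = 1.56667% = 0.0156667.
Recurrence: B ← B·(1+r) − £183.00.
Month 1: interest £91.10; balance after payment £5,723.09.
Month 2: interest £89.66; balance after payment £5,629.75.
Closed form: n = −ln(1 − rB₀/P)/ln(1+r) = −ln(0.50218)/ln(1.01567) ≈ 44.310, so the balance reaches zero during payment 45.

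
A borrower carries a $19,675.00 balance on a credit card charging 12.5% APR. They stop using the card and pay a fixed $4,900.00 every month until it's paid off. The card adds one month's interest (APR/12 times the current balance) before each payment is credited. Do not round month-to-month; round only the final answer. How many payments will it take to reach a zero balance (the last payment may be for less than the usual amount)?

5 payments

Monthly rate r = 12.5%/12 = 1.04167% = 0.0104167.
Recurrence: B ← B·(1+r) − $4,900.00.
Month 1: interest $204.95; balance after payment $14,979.95.
Month 2: interest $156.04; balance after payment $10,235.99.
Month 3: interest $106.62; balance after payment $5,442.61.
Month 4: interest $56.69; balance after payment $599.31.
Month 5: interest $6.24; balance after payment $0.00.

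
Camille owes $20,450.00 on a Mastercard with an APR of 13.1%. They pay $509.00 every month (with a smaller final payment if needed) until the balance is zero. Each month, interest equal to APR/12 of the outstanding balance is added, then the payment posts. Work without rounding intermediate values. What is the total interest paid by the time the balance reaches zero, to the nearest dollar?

Monthly rate r = 13.1%/12 = 1.09167% = 0.0109167.
Payoff takes n = ⌈−ln(1 − rB₀/P)/ln(1+r)⌉ = ⌈53.172⌉ = 54 payments; the last is $87.97.
Total paid = 53·$509.00 + $87.97 = $27,064.97.
Total interest = total paid − principal = $27,064.97 − $20,450.00 = $6,614.97.

$6,615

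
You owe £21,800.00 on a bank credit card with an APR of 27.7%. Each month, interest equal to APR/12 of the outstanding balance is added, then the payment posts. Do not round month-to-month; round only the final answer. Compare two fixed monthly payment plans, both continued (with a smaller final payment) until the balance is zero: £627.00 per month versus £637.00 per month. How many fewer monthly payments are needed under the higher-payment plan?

3 fewer payments

Monthly rate r = 27.7%/12 = 2.30833% = 0.0230833.
At £627.00/mo: n = ⌈−ln(1 − rB₀/P)/ln(1+r)⌉ = 72 payments (last £59.04); total interest = total paid − £21,800.00 = £22,776.04.
At £637.00/mo: 69 payments (last £245.23); total interest £21,761.23.
Payments saved = 72 − 69 = 3.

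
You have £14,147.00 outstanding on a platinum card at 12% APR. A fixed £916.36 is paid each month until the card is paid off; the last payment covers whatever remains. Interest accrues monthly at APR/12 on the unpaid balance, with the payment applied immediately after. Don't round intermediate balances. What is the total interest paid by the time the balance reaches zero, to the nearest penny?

£1,296.55

Monthly rate r = 12%/12 = 1% = 0.01.
Payoff takes n = ⌈−ln(1 − rB₀/P)/ln(1+r)⌉ = ⌈16.853⌉ = 17 payments; the last is £781.79.
Total paid = 16·£916.36 + £781.79 = £15,443.55.
Total interest = total paid − principal = £15,443.55 − £14,147.00 = £1,296.55.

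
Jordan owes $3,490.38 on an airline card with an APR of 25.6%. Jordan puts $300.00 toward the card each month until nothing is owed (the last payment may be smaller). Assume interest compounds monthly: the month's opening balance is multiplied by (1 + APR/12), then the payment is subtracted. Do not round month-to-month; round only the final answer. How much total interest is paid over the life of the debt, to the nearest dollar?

$565

Monthly rate r = 25.6%/12 = 2.13333% = 0.0213333.
Payoff takes n = ⌈−ln(1 − rB₀/P)/ln(1+r)⌉ = ⌈13.515⌉ = 14 payments; the last is $155.34.
Total paid = 13·$300.00 + $155.34 = $4,055.34.
Total interest = total paid − principal = $4,055.34 − $3,490.38 = $564.96.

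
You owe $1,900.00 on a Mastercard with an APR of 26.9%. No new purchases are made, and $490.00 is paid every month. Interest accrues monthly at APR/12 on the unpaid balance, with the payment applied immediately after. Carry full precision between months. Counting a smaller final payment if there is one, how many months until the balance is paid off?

Monthly rate r = 26.9%/12 = 2.24167% = 0.0224167.
Recurrence: B ← B·(1+r) − $490.00.
Month 1: interest $42.59; balance after payment $1,452.59.
Month 2: interest $32.56; balance after payment $995.15.
Month 3: interest $22.31; balance after payment $527.46.
Month 4: interest $11.82; balance after payment $49.29.
Month 5: interest $1.10; balance after payment $0.00.

5 payments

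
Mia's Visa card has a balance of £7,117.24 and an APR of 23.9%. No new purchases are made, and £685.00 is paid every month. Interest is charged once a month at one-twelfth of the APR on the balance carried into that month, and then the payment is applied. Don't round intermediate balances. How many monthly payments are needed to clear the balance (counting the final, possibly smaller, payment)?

Monthly rate r = 23.9%/12 = 1.99167% = 0.0199167.
Recurrence: B ← B·(1+r) − £685.00.
Month 1: interest £141.75; balance after payment £6,573.99.
Month 2: interest £130.93; balance after payment £6,019.92.
Closed form: n = −ln(1 − rB₀/P)/ln(1+r) = −ln(0.79306)/ln(1.01992) ≈ 11.757, so the balance reaches zero during payment 12.

12 months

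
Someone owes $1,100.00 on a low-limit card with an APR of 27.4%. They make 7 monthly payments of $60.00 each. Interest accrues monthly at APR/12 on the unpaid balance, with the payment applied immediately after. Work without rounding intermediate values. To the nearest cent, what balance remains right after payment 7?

$838.44

Monthly rate r = 27.4%/12 = 2.28333% = 0.0228333.
Each month: B ← B·(1+r) − $60.00.
Month 1: interest $25.12; balance after payment $1,065.12.
Month 2: interest $24.32; balance after payment $1,029.44.
Month 3: interest $23.51; balance after payment $992.94.
Month 4: interest $22.67; balance after payment $955.61.
Month 5: interest $21.82; balance after payment $917.43.
Month 6: interest $20.95; balance after payment $878.38.
Month 7: interest $20.06; balance after payment $838.44.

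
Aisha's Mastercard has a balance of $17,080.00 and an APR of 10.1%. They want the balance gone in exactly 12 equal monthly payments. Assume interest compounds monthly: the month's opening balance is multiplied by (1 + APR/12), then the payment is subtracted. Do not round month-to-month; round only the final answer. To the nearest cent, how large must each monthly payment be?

Monthly rate r = 10.1%/12 = 0.841667% = 0.00841667.
Level-payment amortization: P = B₀·r / (1 − (1+r)^(−n)) = 17080.00·0.00841667 / (1 − 1.00842^(−12)).
Denominator 1 − (1+r)^(−12) = 0.0956848195.
P = 143.757 / 0.0956848195 ≈ 1502.40.

$1,502.40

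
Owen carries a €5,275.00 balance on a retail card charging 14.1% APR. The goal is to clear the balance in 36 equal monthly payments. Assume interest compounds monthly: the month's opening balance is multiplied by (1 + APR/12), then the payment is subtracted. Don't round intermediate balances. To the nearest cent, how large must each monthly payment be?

€180.54

Monthly rate r = 14.1%/12 = 1.175% = 0.01175.
Level-payment amortization: P = B₀·r / (1 − (1+r)^(−n)) = 5275.00·0.01175 / (1 − 1.01175^(−36)).
Denominator 1 − (1+r)^(−36) = 0.343304062.
P = 61.9813 / 0.343304062 ≈ 180.54.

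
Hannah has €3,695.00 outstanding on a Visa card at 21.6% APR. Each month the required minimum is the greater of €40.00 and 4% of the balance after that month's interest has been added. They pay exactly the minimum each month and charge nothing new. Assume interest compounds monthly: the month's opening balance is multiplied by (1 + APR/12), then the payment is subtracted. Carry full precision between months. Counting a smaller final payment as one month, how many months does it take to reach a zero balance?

Monthly rate r = 21.6%/12 = 1.8% = 0.018.
While 4% of the post-interest balance exceeds €40.00, each month B ← (B·(1+r))·(1 − 0.04), i.e. B shrinks by the factor (1+r)·0.96 = 0.97728.
This holds for months 1–58. Entering month 59 the balance is €974.35; 4% of the post-interest balance is now below €40.00, so the flat €40.00 minimum applies from here.
From month 59 a fixed €40.00 at rate r clears €974.35 in 33 more payments. Total: 58 + 33 = 91 months.

91 months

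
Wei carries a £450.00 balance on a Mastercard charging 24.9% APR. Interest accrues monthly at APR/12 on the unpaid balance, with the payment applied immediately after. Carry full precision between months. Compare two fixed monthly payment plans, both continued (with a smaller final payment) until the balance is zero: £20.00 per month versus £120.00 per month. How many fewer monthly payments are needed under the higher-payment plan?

27 fewer payments

Monthly rate r = 24.9%/12 = 2.075% = 0.02075.
At £20.00/mo: n = ⌈−ln(1 − rB₀/P)/ln(1+r)⌉ = 31 payments (last £12.58); total interest = total paid − £450.00 = £162.58.
At £120.00/mo: 4 payments (last £113.38); total interest £23.38.
Payments saved = 31 − 4 = 27.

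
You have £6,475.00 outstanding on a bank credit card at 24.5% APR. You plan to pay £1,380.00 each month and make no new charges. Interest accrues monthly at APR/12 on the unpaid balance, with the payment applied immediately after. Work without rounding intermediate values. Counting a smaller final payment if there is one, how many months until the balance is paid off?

Monthly rate r = 24.5%/12 = 2.04167% = 0.0204167.
Recurrence: B ← B·(1+r) − £1,380.00.
Month 1: interest £132.20; balance after payment £5,227.20.
Month 2: interest £106.72; balance after payment £3,953.92.
Month 3: interest £80.73; balance after payment £2,654.65.
Month 4: interest £54.20; balance after payment £1,328.84.
Month 5: interest £27.13; balance after payment £0.00.

5 payments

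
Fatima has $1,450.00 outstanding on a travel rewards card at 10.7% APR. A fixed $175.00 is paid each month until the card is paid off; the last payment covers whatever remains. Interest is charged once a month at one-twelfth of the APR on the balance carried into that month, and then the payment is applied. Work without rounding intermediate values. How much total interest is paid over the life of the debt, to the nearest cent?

$63.24

Monthly rate r = 10.7%/12 = 0.891667% = 0.00891667.
Payoff takes n = ⌈−ln(1 − rB₀/P)/ln(1+r)⌉ = ⌈8.646⌉ = 9 payments; the last is $113.24.
Total paid = 8·$175.00 + $113.24 = $1,513.24.
Total interest = total paid − principal = $1,513.24 − $1,450.00 = $63.24.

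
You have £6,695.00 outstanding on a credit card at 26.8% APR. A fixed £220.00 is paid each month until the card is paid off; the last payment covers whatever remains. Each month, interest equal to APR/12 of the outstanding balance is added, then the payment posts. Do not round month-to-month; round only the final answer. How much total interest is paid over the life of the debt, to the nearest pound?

£4,644

Monthly rate r = 26.8%/12 = 2.23333% = 0.0223333.
Payoff takes n = ⌈−ln(1 − rB₀/P)/ln(1+r)⌉ = ⌈51.537⌉ = 52 payments; the last is £118.68.
Total paid = 51·£220.00 + £118.68 = £11,338.68.
Total interest = total paid − principal = £11,338.68 − £6,695.00 = £4,643.68.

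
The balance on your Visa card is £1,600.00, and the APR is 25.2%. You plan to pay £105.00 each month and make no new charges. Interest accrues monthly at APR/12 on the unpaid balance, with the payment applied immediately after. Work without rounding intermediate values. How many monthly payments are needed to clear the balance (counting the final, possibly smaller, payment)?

Monthly rate r = 25.2%/12 = 2.1% = 0.021.
Recurrence: B ← B·(1+r) − £105.00.
Month 1: interest £33.60; balance after payment £1,528.60.
Month 2: interest £32.10; balance after payment £1,455.70.
Closed form: n = −ln(1 − rB₀/P)/ln(1+r) = −ln(0.68)/ln(1.021) ≈ 18.557, so the balance reaches zero during payment 19.

19 payments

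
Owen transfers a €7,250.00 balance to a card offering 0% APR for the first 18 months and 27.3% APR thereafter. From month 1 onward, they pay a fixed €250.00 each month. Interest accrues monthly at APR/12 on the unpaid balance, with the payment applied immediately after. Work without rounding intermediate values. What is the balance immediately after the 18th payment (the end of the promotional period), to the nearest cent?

Promo months 1–18 at r₀ = 0%/12 = 0; months 19+ at r₁ = 27.3%/12 = 0.02275.
After month 18 (no interest yet): B = €7,250.00 − 18·€250.00 = €2,750.00.

€2,750.00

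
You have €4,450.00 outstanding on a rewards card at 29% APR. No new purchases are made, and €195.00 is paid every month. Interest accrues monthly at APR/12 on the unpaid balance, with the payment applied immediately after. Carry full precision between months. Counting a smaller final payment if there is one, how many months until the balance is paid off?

34 payments

Monthly rate r = 29%/12 = 2.41667% = 0.0241667.
Recurrence: B ← B·(1+r) − €195.00.
Month 1: interest €107.54; balance after payment €4,362.54.
Month 2: interest €105.43; balance after payment €4,272.97.
Closed form: n = −ln(1 − rB₀/P)/ln(1+r) = −ln(0.4485)/ln(1.02417) ≈ 33.579, so the balance reaches zero during payment 34.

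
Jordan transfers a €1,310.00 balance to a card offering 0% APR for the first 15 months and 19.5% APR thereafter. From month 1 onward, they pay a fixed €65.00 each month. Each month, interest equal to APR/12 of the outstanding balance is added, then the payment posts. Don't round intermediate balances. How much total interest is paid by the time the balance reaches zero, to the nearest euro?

Promo months 1–15 at r₀ = 0%/12 = 0; months 16+ at r₁ = 19.5%/12 = 0.01625.
After month 15 (no interest yet): B = €1,310.00 − 15·€65.00 = €335.00.
Then at r₁ with €65.00/mo: n₂ = −ln(1 − r₁·B/P)/ln(1+r₁) ≈ 5.43 → 6 more payments.
Total paid = 20·€65.00 + €27.83 = €1,327.83; interest = €1,327.83 − €1,310.00 = €17.83.

€18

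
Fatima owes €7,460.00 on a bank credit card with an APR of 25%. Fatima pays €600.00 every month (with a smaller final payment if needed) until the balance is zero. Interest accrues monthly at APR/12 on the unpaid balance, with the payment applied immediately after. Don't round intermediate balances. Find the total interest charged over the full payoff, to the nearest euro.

€1,265

Monthly rate r = 25%/12 = 2.08333% = 0.0208333.
Payoff takes n = ⌈−ln(1 − rB₀/P)/ln(1+r)⌉ = ⌈14.539⌉ = 15 payments; the last is €325.18.
Total paid = 14·€600.00 + €325.18 = €8,725.18.
Total interest = total paid − principal = €8,725.18 − €7,460.00 = €1,265.18.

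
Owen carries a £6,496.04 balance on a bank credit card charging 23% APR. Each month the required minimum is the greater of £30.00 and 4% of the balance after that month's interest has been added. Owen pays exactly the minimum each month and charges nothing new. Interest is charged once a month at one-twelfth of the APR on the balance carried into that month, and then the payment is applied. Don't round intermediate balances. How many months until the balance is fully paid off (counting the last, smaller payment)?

134 months

Monthly rate r = 23%/12 = 1.91667% = 0.0191667.
While 4% of the post-interest balance exceeds £30.00, each month B ← (B·(1+r))·(1 − 0.04), i.e. B shrinks by the factor (1+r)·0.96 = 0.9784.
This holds for months 1–100. Entering month 101 the balance is £731.63; 4% of the post-interest balance is now below £30.00, so the flat £30.00 minimum applies from here.
From month 101 a fixed £30.00 at rate r clears £731.63 in 34 more payments. Total: 100 + 34 = 134 months.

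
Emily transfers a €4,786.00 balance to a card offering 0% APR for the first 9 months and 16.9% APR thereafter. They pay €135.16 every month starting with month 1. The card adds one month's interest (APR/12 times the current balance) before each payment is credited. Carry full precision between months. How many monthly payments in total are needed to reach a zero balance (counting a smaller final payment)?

Promo months 1–9 at r₀ = 0%/12 = 0; months 10+ at r₁ = 16.9%/12 = 0.0140833.
After month 9 (no interest yet): B = €4,786.00 − 9·€135.16 = €3,569.56.
Then at r₁ with €135.16/mo: n₂ = −ln(1 − r₁·B/P)/ln(1+r₁) ≈ 33.26 → 34 more payments.

43 months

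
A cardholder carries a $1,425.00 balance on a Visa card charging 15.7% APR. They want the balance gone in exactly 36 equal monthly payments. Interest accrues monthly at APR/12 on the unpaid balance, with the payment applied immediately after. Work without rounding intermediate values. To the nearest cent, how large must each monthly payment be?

$49.89

Monthly rate r = 15.7%/12 = 1.30833% = 0.0130833.
Level-payment amortization: P = B₀·r / (1 − (1+r)^(−n)) = 1425.00·0.0130833 / (1 − 1.01308^(−36)).
Denominator 1 − (1+r)^(−36) = 0.373712337.
P = 18.6437 / 0.373712337 ≈ 49.89.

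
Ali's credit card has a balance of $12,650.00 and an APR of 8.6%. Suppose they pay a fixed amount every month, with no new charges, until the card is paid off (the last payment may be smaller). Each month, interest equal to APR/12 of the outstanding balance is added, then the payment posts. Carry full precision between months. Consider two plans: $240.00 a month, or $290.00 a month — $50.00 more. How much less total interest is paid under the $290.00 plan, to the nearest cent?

Monthly rate r = 8.6%/12 = 0.716667% = 0.00716667.
At $240.00/mo: n = ⌈−ln(1 − rB₀/P)/ln(1+r)⌉ = 67 payments (last $104.03); total interest = total paid − $12,650.00 = $3,294.03.
At $290.00/mo: 53 payments (last $143.33); total interest $2,573.33.
Interest saved = $3,294.03 − $2,573.33 = $720.70.

$720.70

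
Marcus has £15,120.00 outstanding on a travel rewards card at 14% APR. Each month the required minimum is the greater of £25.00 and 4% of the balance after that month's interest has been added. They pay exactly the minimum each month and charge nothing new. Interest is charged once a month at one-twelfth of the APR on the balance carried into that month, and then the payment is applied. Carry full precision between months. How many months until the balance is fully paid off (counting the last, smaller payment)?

Monthly rate r = 14%/12 = 1.16667% = 0.0116667.
While 4% of the post-interest balance exceeds £25.00, each month B ← (B·(1+r))·(1 − 0.04), i.e. B shrinks by the factor (1+r)·0.96 = 0.9712.
This holds for months 1–110. Entering month 111 the balance is £607.44; 4% of the post-interest balance is now below £25.00, so the flat £25.00 minimum applies from here.
From month 111 a fixed £25.00 at rate r clears £607.44 in 29 more payments. Total: 110 + 29 = 139 months.

139 months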